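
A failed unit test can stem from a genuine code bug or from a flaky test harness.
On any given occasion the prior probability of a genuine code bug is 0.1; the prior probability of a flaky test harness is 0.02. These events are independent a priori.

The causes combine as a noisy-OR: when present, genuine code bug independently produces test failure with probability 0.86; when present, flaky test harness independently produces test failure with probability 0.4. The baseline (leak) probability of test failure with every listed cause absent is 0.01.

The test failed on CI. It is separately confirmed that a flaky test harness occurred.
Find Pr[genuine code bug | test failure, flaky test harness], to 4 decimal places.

Under noisy-OR, P(test failure | causes) = 1 − (1−0.01)·∏(1−qᵢ) over the active causes.
By total probability over both values of genuine code bug:
  P(test failure | flaky test harness) = 0.406×0.9 + 0.91684×0.1
        = 0.365400 + 0.091684 = 0.457084
Keeping only the genuine code bug-present terms gives 0.091684, so
  P(genuine code bug | test failure, flaky test harness) = 0.091684 / 0.457084 ≈ 0.2006

Pr[genuine code bug | test failure, flaky test harness] ≈ 0.2006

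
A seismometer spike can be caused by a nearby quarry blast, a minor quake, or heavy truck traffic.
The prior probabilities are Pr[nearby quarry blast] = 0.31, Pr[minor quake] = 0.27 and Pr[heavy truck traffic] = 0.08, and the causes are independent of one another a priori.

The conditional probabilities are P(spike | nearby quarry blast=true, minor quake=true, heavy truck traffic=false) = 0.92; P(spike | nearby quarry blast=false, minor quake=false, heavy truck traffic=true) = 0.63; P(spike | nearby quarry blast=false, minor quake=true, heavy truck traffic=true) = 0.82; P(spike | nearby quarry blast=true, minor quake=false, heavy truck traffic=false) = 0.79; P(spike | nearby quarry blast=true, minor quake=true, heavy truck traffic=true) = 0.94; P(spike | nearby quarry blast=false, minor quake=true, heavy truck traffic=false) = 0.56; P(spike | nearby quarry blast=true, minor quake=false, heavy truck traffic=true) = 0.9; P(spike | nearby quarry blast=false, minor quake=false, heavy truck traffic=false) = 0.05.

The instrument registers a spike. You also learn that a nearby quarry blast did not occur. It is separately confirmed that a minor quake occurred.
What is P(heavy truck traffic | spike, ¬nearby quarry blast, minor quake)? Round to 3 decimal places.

Sum P(spike|·) weighted by the priors over both values of heavy truck traffic:
  P(spike | ¬nearby quarry blast, minor quake) = 0.56*0.92 + 0.82*0.08
        = 0.515200 + 0.065600 = 0.580800
Keeping only the heavy truck traffic-present terms gives 0.065600, so
  P(heavy truck traffic | spike, ¬nearby quarry blast, minor quake) = 0.065600 / 0.580800 ≈ 0.113

P(heavy truck traffic | spike, ¬nearby quarry blast, minor quake) ≈ 0.113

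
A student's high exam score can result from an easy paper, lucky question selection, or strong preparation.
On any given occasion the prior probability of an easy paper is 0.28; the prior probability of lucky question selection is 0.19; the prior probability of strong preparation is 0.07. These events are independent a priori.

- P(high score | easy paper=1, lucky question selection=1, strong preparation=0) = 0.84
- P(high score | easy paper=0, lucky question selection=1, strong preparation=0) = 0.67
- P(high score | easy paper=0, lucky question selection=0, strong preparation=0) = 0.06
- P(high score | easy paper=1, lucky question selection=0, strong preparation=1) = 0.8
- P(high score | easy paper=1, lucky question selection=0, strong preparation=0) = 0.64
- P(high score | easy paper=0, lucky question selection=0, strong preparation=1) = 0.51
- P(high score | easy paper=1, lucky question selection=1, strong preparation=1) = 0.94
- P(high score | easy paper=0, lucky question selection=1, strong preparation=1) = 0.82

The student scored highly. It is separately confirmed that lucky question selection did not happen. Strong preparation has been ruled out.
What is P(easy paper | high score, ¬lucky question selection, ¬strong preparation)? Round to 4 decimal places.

P(high score | ¬lucky question selection, ¬strong preparation) = 0.06*0.72 + 0.64*0.28 = 0.043200 + 0.179200 = 0.222400
The easy paper-present share is 0.64*0.28 = 0.179200.
P(easy paper | high score, ¬lucky question selection, ¬strong preparation) = 0.179200 / 0.222400 ≈ 0.8058

P(easy paper | high score, ¬lucky question selection, ¬strong preparation) ≈ 0.8058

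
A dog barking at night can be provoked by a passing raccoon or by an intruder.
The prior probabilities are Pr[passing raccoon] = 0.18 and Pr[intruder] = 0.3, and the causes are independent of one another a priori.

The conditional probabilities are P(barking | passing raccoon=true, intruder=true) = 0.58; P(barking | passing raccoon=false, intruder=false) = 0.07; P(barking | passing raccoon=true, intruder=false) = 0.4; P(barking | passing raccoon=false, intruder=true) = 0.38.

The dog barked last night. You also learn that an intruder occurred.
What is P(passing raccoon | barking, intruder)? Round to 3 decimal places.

P(passing raccoon | barking, intruder) ≈ 0.251

P(barking | intruder) = 0.38*0.82 + 0.58*0.18 = 0.311600 + 0.104400 = 0.416000
The passing raccoon-present share is 0.58*0.18 = 0.104400.
Hence the posterior is 0.104400/0.416000 ≈ 0.251.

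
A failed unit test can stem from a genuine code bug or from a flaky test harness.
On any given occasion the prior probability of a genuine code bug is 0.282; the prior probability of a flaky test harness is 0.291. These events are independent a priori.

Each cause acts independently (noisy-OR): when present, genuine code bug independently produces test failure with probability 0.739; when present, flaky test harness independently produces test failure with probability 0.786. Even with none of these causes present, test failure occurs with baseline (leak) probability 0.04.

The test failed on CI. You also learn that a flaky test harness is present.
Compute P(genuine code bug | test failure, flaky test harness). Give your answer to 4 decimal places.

Under noisy-OR, P(test failure | causes) = 1 − (1−0.04)·∏(1−qᵢ) over the active causes.
Sum P(test failure|·) weighted by the priors over both values of genuine code bug:
  P(test failure | flaky test harness) = 0.79456×0.718 + 0.94638×0.282
        = 0.570494 + 0.266879 = 0.837373
Configurations with genuine code bug contribute 0.266879, so
  P(genuine code bug | test failure, flaky test harness) = 0.266879 / 0.837373 ≈ 0.3187

P(genuine code bug | test failure, flaky test harness) ≈ 0.3187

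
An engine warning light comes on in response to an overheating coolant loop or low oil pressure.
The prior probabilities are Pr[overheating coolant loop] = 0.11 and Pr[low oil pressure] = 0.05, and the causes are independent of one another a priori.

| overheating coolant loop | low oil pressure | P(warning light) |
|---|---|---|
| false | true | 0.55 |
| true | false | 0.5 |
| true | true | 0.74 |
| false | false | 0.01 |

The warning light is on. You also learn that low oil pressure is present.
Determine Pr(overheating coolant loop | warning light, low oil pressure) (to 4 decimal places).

Pr(overheating coolant loop | warning light, low oil pressure) ≈ 0.1426

Enumerate both values of overheating coolant loop and weight by the priors:
  P(warning light | low oil pressure) = 0.55*0.89 + 0.74*0.11
        = 0.489500 + 0.081400 = 0.570900
Configurations with overheating coolant loop contribute 0.081400, so
  P(overheating coolant loop | warning light, low oil pressure) = 0.081400 / 0.570900 ≈ 0.1426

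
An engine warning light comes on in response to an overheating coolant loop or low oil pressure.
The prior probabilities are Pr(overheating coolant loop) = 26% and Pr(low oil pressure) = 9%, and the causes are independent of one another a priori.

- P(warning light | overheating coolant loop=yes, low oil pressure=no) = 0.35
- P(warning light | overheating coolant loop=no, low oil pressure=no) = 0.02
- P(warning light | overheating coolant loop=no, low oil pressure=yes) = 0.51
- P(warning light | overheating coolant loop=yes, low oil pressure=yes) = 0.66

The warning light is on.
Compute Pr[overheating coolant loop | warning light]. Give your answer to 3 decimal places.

Pr[overheating coolant loop | warning light] ≈ 0.674

By total probability over the 4 (overheating coolant loop, low oil pressure) configurations:
  P(warning light) = 0.02*0.74*0.91 + 0.51*0.74*0.09 + 0.35*0.26*0.91 + 0.66*0.26*0.09
        = 0.013468 + 0.033966 + 0.082810 + 0.015444 = 0.145688
Configurations with overheating coolant loop contribute 0.098254, so
  P(overheating coolant loop | warning light) = 0.098254 / 0.145688 ≈ 0.674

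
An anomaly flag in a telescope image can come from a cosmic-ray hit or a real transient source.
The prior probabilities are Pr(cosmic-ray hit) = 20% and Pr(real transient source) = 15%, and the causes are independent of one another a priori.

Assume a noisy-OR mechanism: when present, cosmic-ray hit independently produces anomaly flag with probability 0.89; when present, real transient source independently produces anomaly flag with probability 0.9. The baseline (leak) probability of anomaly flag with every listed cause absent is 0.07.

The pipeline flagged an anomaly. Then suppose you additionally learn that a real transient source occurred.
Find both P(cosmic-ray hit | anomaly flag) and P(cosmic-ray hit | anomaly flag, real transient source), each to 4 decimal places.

P(cosmic-ray hit | anomaly flag) ≈ 0.5382; P(cosmic-ray hit | anomaly flag, real transient source) ≈ 0.2143

Under noisy-OR, P(anomaly flag | causes) = 1 − (1−0.07)·∏(1−qᵢ) over the active causes.
P(anomaly flag) = 0.07*0.8*0.85 + 0.907*0.8*0.15 + 0.8977*0.2*0.85 + 0.98977*0.2*0.15 = 0.047600 + 0.108840 + 0.152609 + 0.029693 = 0.338742
Of this, 0.182302 comes from 0.152609 + 0.029693 (the cosmic-ray hit=true cases).
P(cosmic-ray hit | anomaly flag) = 0.182302 / 0.338742 ≈ 0.5382

Now also conditioning on real transient source=true:
P(anomaly flag | real transient source) = 0.907*0.8 + 0.98977*0.2 = 0.725600 + 0.197954 = 0.923554
Of this, 0.197954 comes from 0.98977*0.2 (the cosmic-ray hit=true cases).
P(cosmic-ray hit | anomaly flag, real transient source) = 0.197954 / 0.923554 ≈ 0.2143
Conditioning on real transient source lowers the posterior on cosmic-ray hit: the classic explaining-away effect in a common-effect structure.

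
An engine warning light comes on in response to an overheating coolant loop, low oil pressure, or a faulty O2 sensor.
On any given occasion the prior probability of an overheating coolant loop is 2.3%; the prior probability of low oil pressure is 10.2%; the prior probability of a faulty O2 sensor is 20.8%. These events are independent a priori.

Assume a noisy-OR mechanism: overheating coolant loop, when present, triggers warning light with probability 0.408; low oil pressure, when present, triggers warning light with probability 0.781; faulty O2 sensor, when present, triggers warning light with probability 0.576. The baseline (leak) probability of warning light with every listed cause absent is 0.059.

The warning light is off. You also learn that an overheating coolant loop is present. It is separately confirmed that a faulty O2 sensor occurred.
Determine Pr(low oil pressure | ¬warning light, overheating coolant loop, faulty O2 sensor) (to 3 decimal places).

Pr(low oil pressure | ¬warning light, overheating coolant loop, faulty O2 sensor) ≈ 0.024

Under noisy-OR, P(warning light | causes) = 1 − (1−0.059)·∏(1−qᵢ) over the active causes.
P(¬warning light | overheating coolant loop, faulty O2 sensor) = 0.236199*0.898 + 0.051727*0.102 = 0.212107 + 0.005276 = 0.217383
Restricting to configurations with low oil pressure present: 0.051727*0.102 = 0.005276.
Hence the posterior is 0.005276/0.217383 ≈ 0.024.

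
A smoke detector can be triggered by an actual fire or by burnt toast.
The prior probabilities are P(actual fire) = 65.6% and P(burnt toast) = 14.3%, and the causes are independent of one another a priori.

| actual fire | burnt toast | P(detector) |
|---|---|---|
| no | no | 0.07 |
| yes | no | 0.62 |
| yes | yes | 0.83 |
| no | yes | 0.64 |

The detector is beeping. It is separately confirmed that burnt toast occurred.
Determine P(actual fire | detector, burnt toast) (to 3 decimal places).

P(detector | burnt toast) = 0.64*0.344 + 0.83*0.656 = 0.220160 + 0.544480 = 0.764640
Restricting to configurations with actual fire present: 0.83*0.656 = 0.544480.
P(actual fire | detector, burnt toast) = 0.544480 / 0.764640 ≈ 0.712

P(actual fire | detector, burnt toast) ≈ 0.712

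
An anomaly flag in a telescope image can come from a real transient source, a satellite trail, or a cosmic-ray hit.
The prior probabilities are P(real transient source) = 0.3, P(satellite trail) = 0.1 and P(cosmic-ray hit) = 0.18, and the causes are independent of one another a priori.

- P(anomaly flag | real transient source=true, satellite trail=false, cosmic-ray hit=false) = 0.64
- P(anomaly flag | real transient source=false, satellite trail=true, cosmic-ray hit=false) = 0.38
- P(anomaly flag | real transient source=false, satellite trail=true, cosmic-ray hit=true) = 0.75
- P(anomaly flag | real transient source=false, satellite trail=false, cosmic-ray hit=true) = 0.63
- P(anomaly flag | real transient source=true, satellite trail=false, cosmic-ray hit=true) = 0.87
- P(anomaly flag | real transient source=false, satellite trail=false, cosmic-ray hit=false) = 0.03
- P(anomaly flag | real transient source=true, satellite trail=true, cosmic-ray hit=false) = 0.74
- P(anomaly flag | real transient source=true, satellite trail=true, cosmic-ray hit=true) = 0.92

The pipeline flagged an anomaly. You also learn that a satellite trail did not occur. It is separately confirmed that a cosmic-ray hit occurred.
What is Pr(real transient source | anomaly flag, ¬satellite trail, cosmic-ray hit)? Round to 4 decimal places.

P(anomaly flag | ¬satellite trail, cosmic-ray hit) = 0.63*0.7 + 0.87*0.3 = 0.441000 + 0.261000 = 0.702000
Restricting to configurations with real transient source present: 0.87*0.3 = 0.261000.
P(real transient source | anomaly flag, ¬satellite trail, cosmic-ray hit) = 0.261000 / 0.702000 ≈ 0.3718

Pr(real transient source | anomaly flag, ¬satellite trail, cosmic-ray hit) ≈ 0.3718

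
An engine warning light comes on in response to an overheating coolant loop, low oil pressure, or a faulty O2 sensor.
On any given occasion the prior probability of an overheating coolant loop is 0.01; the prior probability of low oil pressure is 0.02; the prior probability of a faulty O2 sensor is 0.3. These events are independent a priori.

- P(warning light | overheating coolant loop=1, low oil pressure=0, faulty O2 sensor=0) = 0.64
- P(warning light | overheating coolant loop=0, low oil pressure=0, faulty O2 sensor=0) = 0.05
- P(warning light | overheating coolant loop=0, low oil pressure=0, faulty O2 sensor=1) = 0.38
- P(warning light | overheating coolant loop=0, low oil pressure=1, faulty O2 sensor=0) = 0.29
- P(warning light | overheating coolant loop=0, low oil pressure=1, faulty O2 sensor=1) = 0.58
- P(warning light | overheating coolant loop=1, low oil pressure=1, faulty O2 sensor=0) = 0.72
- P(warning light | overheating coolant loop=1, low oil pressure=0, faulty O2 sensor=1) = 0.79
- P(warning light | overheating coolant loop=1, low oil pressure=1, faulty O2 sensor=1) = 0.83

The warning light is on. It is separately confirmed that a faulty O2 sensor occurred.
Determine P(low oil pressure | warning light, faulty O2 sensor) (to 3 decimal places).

P(low oil pressure | warning light, faulty O2 sensor) ≈ 0.030

P(warning light | faulty O2 sensor) = 0.38×0.99×0.98 + 0.58×0.99×0.02 + 0.79×0.01×0.98 + 0.83×0.01×0.02 = 0.368676 + 0.011484 + 0.007742 + 0.000166 = 0.388068
Of this, 0.011650 comes from 0.011484 + 0.000166 (the low oil pressure=true cases).
P(low oil pressure | warning light, faulty O2 sensor) = 0.011650 / 0.388068 ≈ 0.030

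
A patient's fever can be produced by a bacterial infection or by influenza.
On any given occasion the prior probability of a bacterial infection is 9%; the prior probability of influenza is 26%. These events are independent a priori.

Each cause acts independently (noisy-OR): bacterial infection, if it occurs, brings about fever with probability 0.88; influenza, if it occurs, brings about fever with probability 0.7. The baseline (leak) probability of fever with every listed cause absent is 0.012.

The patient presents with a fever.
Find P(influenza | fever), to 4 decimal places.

Under noisy-OR, P(fever | causes) = 1 − (1−0.012)·∏(1−qᵢ) over the active causes.
P(fever) = 0.012·0.91·0.74 + 0.7036·0.91·0.26 + 0.88144·0.09·0.74 + 0.964432·0.09·0.26 = 0.008081 + 0.166472 + 0.058704 + 0.022568 = 0.255825
The influenza-present share is 0.166472 + 0.022568 = 0.189040.
So P(influenza | fever) = 0.189040/0.255825 ≈ 0.7389.

P(influenza | fever) ≈ 0.7389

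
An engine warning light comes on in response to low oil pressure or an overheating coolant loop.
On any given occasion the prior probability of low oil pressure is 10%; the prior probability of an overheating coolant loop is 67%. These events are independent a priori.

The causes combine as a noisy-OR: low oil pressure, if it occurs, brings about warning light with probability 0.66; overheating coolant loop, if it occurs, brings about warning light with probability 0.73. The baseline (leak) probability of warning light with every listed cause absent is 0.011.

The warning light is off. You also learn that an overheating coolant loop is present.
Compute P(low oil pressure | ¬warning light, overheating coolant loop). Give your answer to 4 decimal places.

Under noisy-OR, P(warning light | causes) = 1 − (1−0.011)·∏(1−qᵢ) over the active causes.
P(¬warning light | overheating coolant loop) = 0.26703*0.9 + 0.09079*0.1 = 0.240327 + 0.009079 = 0.249406
Restricting to configurations with low oil pressure present: 0.09079*0.1 = 0.009079.
So P(low oil pressure | ¬warning light, overheating coolant loop) = 0.009079/0.249406 ≈ 0.0364.

P(low oil pressure | ¬warning light, overheating coolant loop) ≈ 0.0364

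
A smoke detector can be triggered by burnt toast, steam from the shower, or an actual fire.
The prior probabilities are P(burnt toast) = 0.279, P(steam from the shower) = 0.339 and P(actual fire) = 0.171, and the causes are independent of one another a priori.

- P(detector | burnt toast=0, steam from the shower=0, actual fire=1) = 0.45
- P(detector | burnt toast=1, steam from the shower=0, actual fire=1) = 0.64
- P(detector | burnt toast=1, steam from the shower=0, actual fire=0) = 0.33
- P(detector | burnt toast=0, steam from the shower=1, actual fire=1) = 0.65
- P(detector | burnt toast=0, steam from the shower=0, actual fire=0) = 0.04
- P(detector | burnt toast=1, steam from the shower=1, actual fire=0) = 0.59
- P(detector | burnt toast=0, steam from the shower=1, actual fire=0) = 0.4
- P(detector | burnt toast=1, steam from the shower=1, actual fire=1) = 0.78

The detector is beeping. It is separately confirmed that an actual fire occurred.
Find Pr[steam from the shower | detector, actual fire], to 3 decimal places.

P(detector | actual fire) = 0.45·0.721·0.661 + 0.65·0.721·0.339 + 0.64·0.279·0.661 + 0.78·0.279·0.339 = 0.214461 + 0.158872 + 0.118028 + 0.073773 = 0.565134
Restricting to configurations with steam from the shower present: 0.158872 + 0.073773 = 0.232645.
So P(steam from the shower | detector, actual fire) = 0.232645/0.565134 ≈ 0.412.

Pr[steam from the shower | detector, actual fire] ≈ 0.412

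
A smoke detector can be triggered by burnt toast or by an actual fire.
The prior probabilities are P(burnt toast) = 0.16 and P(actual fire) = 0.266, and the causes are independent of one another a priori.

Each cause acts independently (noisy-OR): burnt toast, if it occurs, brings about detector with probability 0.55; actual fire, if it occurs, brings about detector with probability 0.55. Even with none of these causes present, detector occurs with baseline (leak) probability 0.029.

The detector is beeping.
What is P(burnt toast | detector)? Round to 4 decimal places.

P(burnt toast | detector) ≈ 0.4111

Under noisy-OR, P(detector | causes) = 1 − (1−0.029)·∏(1−qᵢ) over the active causes.
Enumerate the 4 (burnt toast, actual fire) configurations and weight by the priors:
  P(detector) = 0.029×0.84×0.734 + 0.56305×0.84×0.266 + 0.56305×0.16×0.734 + 0.803373×0.16×0.266
        = 0.017880 + 0.125808 + 0.066125 + 0.034192 = 0.244005
The terms with burnt toast present sum to 0.100317, so
  P(burnt toast | detector) = 0.100317 / 0.244005 ≈ 0.4111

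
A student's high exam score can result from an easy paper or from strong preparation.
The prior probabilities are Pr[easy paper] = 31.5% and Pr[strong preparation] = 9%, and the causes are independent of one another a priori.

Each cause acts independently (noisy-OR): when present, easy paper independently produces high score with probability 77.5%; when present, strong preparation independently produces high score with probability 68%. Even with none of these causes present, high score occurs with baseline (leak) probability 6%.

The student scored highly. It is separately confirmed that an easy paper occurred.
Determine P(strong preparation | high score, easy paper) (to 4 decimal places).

Under noisy-OR, P(high score | causes) = 1 − (1−0.06)·∏(1−qᵢ) over the active causes.
For the numerator, keep only strong preparation=true terms: 0.93232×0.09 = 0.083909
The normalizing constant is 0.7885×0.91 + 0.93232×0.09 = 0.801444
P(strong preparation | high score, easy paper) = 0.083909/0.801444 ≈ 0.1047

P(strong preparation | high score, easy paper) ≈ 0.1047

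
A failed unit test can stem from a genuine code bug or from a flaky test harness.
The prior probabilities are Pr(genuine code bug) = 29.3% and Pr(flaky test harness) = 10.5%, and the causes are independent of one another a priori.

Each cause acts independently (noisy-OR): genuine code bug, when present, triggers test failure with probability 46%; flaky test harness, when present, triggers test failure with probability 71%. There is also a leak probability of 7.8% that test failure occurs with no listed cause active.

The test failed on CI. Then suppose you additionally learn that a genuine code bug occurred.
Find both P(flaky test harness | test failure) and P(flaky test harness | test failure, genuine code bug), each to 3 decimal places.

P(flaky test harness | test failure) ≈ 0.308; P(flaky test harness | test failure, genuine code bug) ≈ 0.167

Under noisy-OR, P(test failure | causes) = 1 − (1−0.078)·∏(1−qᵢ) over the active causes.
By total probability over the 4 (genuine code bug, flaky test harness) configurations:
  P(test failure) = 0.078×0.707×0.895 + 0.73262×0.707×0.105 + 0.50212×0.293×0.895 + 0.855615×0.293×0.105
        = 0.049356 + 0.054386 + 0.131673 + 0.026323 = 0.261738
Keeping only the flaky test harness-present terms gives 0.080709, so
  P(flaky test harness | test failure) = 0.080709 / 0.261738 ≈ 0.308

Now condition on the additional information:
Numerator (weight on configurations with flaky test harness): 0.855615·0.105 = 0.089840
The normalizing constant is 0.50212·0.895 + 0.855615·0.105 = 0.539237
Posterior = 0.089840 / 0.539237 ≈ 0.167
Conditioning on genuine code bug lowers the posterior on flaky test harness: the classic explaining-away effect in a common-effect structure.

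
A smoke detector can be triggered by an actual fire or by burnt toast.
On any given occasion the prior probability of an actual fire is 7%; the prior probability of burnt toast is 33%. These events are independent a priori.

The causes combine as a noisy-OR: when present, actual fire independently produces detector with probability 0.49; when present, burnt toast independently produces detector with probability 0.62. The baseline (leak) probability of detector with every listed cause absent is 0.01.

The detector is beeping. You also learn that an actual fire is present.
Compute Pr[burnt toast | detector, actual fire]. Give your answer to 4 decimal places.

Under noisy-OR, P(detector | causes) = 1 − (1−0.01)·∏(1−qᵢ) over the active causes.
P(detector | actual fire) = 0.4951·0.67 + 0.808138·0.33 = 0.331717 + 0.266686 = 0.598403
The burnt toast-present share is 0.808138·0.33 = 0.266686.
So P(burnt toast | detector, actual fire) = 0.266686/0.598403 ≈ 0.4457.

Pr[burnt toast | detector, actual fire] ≈ 0.4457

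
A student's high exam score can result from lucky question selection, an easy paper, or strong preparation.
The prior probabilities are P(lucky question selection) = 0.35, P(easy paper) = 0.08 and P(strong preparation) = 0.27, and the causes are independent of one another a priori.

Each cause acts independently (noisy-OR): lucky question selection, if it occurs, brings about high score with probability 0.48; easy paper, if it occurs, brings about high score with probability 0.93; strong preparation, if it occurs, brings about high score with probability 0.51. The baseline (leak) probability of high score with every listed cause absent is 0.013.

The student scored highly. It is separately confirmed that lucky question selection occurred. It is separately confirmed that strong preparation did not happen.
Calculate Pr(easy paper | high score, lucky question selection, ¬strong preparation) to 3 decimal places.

Pr(easy paper | high score, lucky question selection, ¬strong preparation) ≈ 0.147

Under noisy-OR, P(high score | causes) = 1 − (1−0.013)·∏(1−qᵢ) over the active causes.
P(high score | lucky question selection, ¬strong preparation) = 0.48676·0.92 + 0.964073·0.08 = 0.447819 + 0.077126 = 0.524945
Restricting to configurations with easy paper present: 0.964073·0.08 = 0.077126.
P(easy paper | high score, lucky question selection, ¬strong preparation) = 0.077126 / 0.524945 ≈ 0.147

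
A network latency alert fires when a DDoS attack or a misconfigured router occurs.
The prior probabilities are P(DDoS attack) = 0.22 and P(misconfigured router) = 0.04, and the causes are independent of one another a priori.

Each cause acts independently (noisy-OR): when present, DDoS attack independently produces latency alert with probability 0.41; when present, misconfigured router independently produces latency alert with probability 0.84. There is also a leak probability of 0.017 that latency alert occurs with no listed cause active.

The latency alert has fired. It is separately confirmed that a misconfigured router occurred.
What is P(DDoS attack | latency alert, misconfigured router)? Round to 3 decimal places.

P(DDoS attack | latency alert, misconfigured router) ≈ 0.233

Under noisy-OR, P(latency alert | causes) = 1 − (1−0.017)·∏(1−qᵢ) over the active causes.
P(latency alert | misconfigured router) = 0.84272×0.78 + 0.907205×0.22 = 0.657322 + 0.199585 = 0.856907
Restricting to configurations with DDoS attack present: 0.907205×0.22 = 0.199585.
Hence the posterior is 0.199585/0.856907 ≈ 0.233.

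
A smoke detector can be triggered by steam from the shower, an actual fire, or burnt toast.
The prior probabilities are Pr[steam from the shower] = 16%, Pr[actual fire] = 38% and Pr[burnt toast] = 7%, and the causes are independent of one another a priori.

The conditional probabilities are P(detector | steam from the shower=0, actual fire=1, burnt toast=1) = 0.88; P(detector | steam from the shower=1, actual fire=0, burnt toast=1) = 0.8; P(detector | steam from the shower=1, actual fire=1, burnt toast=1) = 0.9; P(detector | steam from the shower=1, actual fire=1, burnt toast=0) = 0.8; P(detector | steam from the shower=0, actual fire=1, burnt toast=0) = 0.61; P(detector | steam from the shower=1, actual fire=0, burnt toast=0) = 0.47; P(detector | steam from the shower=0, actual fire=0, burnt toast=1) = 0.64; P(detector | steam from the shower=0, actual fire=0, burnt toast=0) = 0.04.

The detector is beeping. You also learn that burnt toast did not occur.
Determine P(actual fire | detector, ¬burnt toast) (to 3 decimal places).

P(actual fire | detector, ¬burnt toast) ≈ 0.783

By total probability over the 4 (steam from the shower, actual fire) configurations:
  P(detector | ¬burnt toast) = 0.04×0.84×0.62 + 0.61×0.84×0.38 + 0.47×0.16×0.62 + 0.8×0.16×0.38
        = 0.020832 + 0.194712 + 0.046624 + 0.048640 = 0.310808
Keeping only the actual fire-present terms gives 0.243352, so
  P(actual fire | detector, ¬burnt toast) = 0.243352 / 0.310808 ≈ 0.783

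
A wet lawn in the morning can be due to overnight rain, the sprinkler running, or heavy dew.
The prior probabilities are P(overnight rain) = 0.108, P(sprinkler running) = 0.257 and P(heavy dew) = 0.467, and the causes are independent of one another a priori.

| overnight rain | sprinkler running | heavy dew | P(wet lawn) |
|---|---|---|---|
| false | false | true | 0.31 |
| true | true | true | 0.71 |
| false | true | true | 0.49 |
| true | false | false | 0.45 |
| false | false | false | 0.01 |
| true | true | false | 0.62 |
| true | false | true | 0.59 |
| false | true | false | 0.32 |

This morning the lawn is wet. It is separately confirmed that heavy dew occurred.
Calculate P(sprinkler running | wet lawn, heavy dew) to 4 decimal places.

P(sprinkler running | wet lawn, heavy dew) ≈ 0.3431

P(wet lawn | heavy dew) = 0.31·0.892·0.743 + 0.49·0.892·0.257 + 0.59·0.108·0.743 + 0.71·0.108·0.257 = 0.205454 + 0.112330 + 0.047344 + 0.019707 = 0.384835
The sprinkler running-present share is 0.112330 + 0.019707 = 0.132037.
Hence the posterior is 0.132037/0.384835 ≈ 0.3431.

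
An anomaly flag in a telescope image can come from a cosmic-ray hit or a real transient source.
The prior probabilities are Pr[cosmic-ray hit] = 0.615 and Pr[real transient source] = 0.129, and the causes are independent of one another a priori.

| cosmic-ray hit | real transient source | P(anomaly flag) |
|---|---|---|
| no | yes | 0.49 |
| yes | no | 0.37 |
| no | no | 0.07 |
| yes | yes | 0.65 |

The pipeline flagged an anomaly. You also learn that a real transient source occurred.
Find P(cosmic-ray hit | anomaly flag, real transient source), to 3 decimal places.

P(cosmic-ray hit | anomaly flag, real transient source) ≈ 0.679

P(anomaly flag | real transient source) = 0.49×0.385 + 0.65×0.615 = 0.188650 + 0.399750 = 0.588400
Of this, 0.399750 comes from 0.65×0.615 (the cosmic-ray hit=true cases).
Hence the posterior is 0.399750/0.588400 ≈ 0.679.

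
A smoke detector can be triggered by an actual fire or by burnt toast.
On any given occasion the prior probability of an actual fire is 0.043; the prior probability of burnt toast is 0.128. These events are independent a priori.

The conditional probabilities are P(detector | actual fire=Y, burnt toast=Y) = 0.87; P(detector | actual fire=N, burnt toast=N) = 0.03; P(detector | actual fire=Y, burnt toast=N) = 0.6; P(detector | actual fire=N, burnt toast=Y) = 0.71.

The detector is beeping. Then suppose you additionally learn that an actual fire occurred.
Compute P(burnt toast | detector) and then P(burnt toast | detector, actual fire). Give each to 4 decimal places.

P(burnt toast | detector) ≈ 0.6588; P(burnt toast | detector, actual fire) ≈ 0.1755

Sum P(detector|·) weighted by the priors over the 4 (actual fire, burnt toast) configurations:
  P(detector) = 0.03*0.957*0.872 + 0.71*0.957*0.128 + 0.6*0.043*0.872 + 0.87*0.043*0.128
        = 0.025035 + 0.086972 + 0.022498 + 0.004788 = 0.139293
Keeping only the burnt toast-present terms gives 0.091760, so
  P(burnt toast | detector) = 0.091760 / 0.139293 ≈ 0.6588

With the extra evidence:
P(detector | actual fire) = 0.6×0.872 + 0.87×0.128 = 0.523200 + 0.111360 = 0.634560
Restricting to configurations with burnt toast present: 0.87×0.128 = 0.111360.
Hence the posterior is 0.111360/0.634560 ≈ 0.1755.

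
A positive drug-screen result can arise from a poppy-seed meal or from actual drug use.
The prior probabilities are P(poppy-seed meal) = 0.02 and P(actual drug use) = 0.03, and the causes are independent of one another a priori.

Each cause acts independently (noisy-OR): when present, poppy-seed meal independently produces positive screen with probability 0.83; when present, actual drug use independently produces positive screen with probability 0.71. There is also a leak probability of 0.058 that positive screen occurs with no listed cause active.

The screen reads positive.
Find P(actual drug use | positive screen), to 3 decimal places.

Under noisy-OR, P(positive screen | causes) = 1 − (1−0.058)·∏(1−qᵢ) over the active causes.
Weight on actual drug use=true, given the evidence: 0.021369 + 0.000572 = 0.021941
The normalizing constant is 0.058·0.98·0.97 + 0.72682·0.98·0.03 + 0.83986·0.02·0.97 + 0.953559·0.02·0.03 = 0.093369
P(actual drug use | positive screen) = 0.021941/0.093369 ≈ 0.235

P(actual drug use | positive screen) ≈ 0.235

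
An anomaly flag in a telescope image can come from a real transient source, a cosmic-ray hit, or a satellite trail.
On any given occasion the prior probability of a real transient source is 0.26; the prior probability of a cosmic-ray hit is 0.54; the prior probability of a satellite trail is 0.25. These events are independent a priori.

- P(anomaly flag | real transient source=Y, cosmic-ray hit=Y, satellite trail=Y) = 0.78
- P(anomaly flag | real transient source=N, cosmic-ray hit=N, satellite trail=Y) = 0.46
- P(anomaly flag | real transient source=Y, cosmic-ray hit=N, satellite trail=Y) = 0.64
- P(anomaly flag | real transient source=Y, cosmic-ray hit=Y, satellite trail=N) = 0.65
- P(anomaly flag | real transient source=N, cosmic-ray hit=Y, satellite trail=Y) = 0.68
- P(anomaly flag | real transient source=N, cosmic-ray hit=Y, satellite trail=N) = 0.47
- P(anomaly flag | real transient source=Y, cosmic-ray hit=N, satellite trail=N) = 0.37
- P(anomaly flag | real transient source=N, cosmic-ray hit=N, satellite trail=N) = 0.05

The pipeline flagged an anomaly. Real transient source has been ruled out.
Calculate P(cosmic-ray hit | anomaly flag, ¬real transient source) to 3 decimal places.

Sum P(anomaly flag|·) weighted by the priors over the 4 (cosmic-ray hit, satellite trail) configurations:
  P(anomaly flag | ¬real transient source) = 0.05*0.46*0.75 + 0.46*0.46*0.25 + 0.47*0.54*0.75 + 0.68*0.54*0.25
        = 0.017250 + 0.052900 + 0.190350 + 0.091800 = 0.352300
Configurations with cosmic-ray hit contribute 0.282150, so
  P(cosmic-ray hit | anomaly flag, ¬real transient source) = 0.282150 / 0.352300 ≈ 0.801

P(cosmic-ray hit | anomaly flag, ¬real transient source) ≈ 0.801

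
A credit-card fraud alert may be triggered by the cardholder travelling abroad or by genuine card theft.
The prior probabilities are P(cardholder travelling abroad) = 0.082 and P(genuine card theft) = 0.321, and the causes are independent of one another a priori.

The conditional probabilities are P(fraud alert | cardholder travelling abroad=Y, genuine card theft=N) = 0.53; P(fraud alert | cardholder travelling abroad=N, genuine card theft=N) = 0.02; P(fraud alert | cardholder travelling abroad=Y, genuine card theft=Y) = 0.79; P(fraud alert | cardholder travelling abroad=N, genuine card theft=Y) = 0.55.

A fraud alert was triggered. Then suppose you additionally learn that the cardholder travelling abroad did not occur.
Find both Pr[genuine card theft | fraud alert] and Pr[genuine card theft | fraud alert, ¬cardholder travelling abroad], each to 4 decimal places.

P(fraud alert) = 0.02*0.918*0.679 + 0.55*0.918*0.321 + 0.53*0.082*0.679 + 0.79*0.082*0.321 = 0.012466 + 0.162073 + 0.029509 + 0.020794 = 0.224842
Restricting to configurations with genuine card theft present: 0.162073 + 0.020794 = 0.182867.
So P(genuine card theft | fraud alert) = 0.182867/0.224842 ≈ 0.8133.

With the extra evidence:
Sum P(fraud alert|·) weighted by the priors over both values of genuine card theft:
  P(fraud alert | ¬cardholder travelling abroad) = 0.02·0.679 + 0.55·0.321
        = 0.013580 + 0.176550 = 0.190130
Configurations with genuine card theft contribute 0.176550, so
  P(genuine card theft | fraud alert, ¬cardholder travelling abroad) = 0.176550 / 0.190130 ≈ 0.9286
With cardholder travelling abroad excluded, genuine card theft must carry more of the explanatory weight for the fraud alert.

Pr[genuine card theft | fraud alert] ≈ 0.8133; Pr[genuine card theft | fraud alert, ¬cardholder travelling abroad] ≈ 0.9286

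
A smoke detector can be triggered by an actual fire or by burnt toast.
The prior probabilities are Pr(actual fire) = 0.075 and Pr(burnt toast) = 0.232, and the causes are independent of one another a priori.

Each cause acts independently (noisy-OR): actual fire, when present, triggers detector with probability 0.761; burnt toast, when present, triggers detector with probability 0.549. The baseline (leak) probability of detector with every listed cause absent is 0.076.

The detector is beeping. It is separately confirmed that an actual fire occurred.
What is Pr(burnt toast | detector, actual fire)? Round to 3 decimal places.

Pr(burnt toast | detector, actual fire) ≈ 0.259

Under noisy-OR, P(detector | causes) = 1 − (1−0.076)·∏(1−qᵢ) over the active causes.
Weight on burnt toast=true, given the evidence: 0.900403·0.232 = 0.208893
The normalizing constant is 0.779164·0.768 + 0.900403·0.232 = 0.807291
Posterior = 0.208893 / 0.807291 ≈ 0.259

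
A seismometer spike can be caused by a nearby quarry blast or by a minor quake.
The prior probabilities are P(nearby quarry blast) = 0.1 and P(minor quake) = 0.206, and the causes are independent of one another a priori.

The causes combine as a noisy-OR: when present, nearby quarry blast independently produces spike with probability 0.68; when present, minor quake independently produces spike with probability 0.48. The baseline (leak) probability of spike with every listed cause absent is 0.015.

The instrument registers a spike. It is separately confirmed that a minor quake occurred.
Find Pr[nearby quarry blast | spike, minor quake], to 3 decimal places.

Pr[nearby quarry blast | spike, minor quake] ≈ 0.160

Under noisy-OR, P(spike | causes) = 1 − (1−0.015)·∏(1−qᵢ) over the active causes.
P(spike | minor quake) = 0.4878×0.9 + 0.836096×0.1 = 0.439020 + 0.083610 = 0.522630
Of this, 0.083610 comes from 0.836096×0.1 (the nearby quarry blast=true cases).
Hence the posterior is 0.083610/0.522630 ≈ 0.160.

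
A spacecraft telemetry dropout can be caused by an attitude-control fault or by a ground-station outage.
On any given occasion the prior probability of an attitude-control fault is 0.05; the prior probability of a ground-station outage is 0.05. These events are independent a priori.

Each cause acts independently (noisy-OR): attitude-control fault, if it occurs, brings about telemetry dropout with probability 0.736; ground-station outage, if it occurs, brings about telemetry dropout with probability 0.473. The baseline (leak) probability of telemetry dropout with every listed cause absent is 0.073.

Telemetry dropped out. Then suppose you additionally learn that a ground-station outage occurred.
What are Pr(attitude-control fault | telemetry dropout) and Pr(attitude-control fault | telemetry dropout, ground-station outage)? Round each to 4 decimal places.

Under noisy-OR, P(telemetry dropout | causes) = 1 − (1−0.073)·∏(1−qᵢ) over the active causes.
Sum P(telemetry dropout|·) weighted by the priors over the 4 (attitude-control fault, ground-station outage) configurations:
  P(telemetry dropout) = 0.073×0.95×0.95 + 0.511471×0.95×0.05 + 0.755272×0.05×0.95 + 0.871028×0.05×0.05
        = 0.065882 + 0.024295 + 0.035875 + 0.002178 = 0.128230
Configurations with attitude-control fault contribute 0.038053, so
  P(attitude-control fault | telemetry dropout) = 0.038053 / 0.128230 ≈ 0.2968

Now also conditioning on ground-station outage=true:
P(telemetry dropout | ground-station outage) = 0.511471·0.95 + 0.871028·0.05 = 0.485897 + 0.043551 = 0.529448
Restricting to configurations with attitude-control fault present: 0.871028·0.05 = 0.043551.
So P(attitude-control fault | telemetry dropout, ground-station outage) = 0.043551/0.529448 ≈ 0.0823.
Conditioning on ground-station outage lowers the posterior on attitude-control fault: the classic explaining-away effect in a common-effect structure.

Pr(attitude-control fault | telemetry dropout) ≈ 0.2968; Pr(attitude-control fault | telemetry dropout, ground-station outage) ≈ 0.0823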